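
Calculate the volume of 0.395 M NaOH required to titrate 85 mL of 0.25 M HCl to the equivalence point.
V_{base} = 53.8 mL

At equivalence: moles acid = moles base.
moles HCl = 0.25 M × 0.085 L = 0.02125 mol
V_NaOH = 0.02125 mol ÷ 0.395 M = 0.0538 L = 53.8 mL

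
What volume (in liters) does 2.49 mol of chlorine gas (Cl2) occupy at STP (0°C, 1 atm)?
At STP, 1 mol of gas occupies 22.4 L
Volume = 2.49 mol × 22.4 L/mol = 55.78 L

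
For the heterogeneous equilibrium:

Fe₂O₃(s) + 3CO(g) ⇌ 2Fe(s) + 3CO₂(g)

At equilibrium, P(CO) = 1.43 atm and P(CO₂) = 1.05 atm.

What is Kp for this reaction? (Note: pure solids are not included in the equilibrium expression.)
K_p = 0.396

Solids (Fe₂O₃, Fe) are excluded.
Kp = P(CO₂)³/P(CO)³ = (1.05)³/(1.43)³ = 1.158/2.924 = 0.396.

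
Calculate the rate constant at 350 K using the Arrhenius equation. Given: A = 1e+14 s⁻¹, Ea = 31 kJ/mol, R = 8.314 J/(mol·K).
2.36e+09 s⁻¹

k = A·exp(-Ea/(R·T)) = 1e+14·exp(-31000/(8.314·350)) = 1e+14·exp(-10.6533) = 1e+14·2.3623e-05 = 2.36e+09 s⁻¹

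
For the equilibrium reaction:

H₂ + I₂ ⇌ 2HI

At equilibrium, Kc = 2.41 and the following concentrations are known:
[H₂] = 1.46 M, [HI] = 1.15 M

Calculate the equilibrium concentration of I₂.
[I₂] = 0.3759 M

Kc = ([HI]^2) / ([H₂] × [I₂]) = 2.41
[I₂]^1 = (product terms)/(Kc · other reactant terms) = 1.3225 / (2.41 · 1.46) = 0.37586
[I₂] = 0.3759 M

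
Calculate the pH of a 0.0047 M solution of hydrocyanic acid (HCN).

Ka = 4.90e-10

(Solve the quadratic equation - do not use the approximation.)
pH = 5.82

x² + Ka×x - Ka×C = 0. Using quadratic formula: [H⁺] = 1.5173e-06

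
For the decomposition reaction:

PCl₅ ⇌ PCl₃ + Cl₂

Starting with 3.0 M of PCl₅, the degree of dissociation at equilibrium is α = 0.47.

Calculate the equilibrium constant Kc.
K_c = 1.2504

x = α·[A]₀ = 0.47 × 3.0 = 1.41 M dissociated.
At eq: [PCl₅] = 3.0 − 1.41 = 1.59 M; [PCl₃] = [Cl₂] = x = 1.41 M.
Kc = [PCl₃][Cl₂]/[PCl₅] = (1.41)²/1.59 = 1.25.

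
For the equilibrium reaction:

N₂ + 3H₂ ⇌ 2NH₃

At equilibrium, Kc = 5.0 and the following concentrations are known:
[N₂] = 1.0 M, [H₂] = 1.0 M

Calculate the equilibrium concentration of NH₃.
[NH₃] = 2.2361 M

Kc = ([NH₃]^2) / ([N₂] × [H₂]^3) = 5.0
[NH₃]^2 = Kc · (reactant terms)/(other product terms) = 5.0 · 1 / 1 = 5
[NH₃] = (5)^(1/2) = 2.2361 M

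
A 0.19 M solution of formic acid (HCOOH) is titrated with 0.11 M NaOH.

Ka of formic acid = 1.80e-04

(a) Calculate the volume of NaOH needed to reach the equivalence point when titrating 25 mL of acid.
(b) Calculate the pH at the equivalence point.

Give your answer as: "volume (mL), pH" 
V = 43.2 mL, pH = 8.29

(a) At equivalence: moles acid = moles base.
moles acid = 0.19 × 0.025 = 0.00475 mol; V_NaOH = 0.00475/0.11 = 0.04318 L = 43.2 mL.
(b) At equivalence, all acid → conjugate base A⁻ at [A⁻] = 0.00475/0.06818 = 0.06967 M.
Kb = Kw/Ka = 1.0e-14/1.80e-04 = 5.556e-11; [OH⁻] = √(Kb·[A⁻]) = 1.967e-06; pOH = 5.71; pH = 14 − pOH = 8.29.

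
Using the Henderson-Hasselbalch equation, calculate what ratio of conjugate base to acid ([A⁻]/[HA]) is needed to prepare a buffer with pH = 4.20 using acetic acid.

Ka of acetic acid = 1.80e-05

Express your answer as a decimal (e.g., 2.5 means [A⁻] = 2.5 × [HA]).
[A⁻]/[HA] = 0.285

pKa = −log(1.80e-05) = 4.7447. pH = pKa + log([A⁻]/[HA]). 4.20 = 4.7447 + log(ratio). log(ratio) = 4.20 − 4.7447 = -0.5447. ratio = 10^(-0.5447) = 0.285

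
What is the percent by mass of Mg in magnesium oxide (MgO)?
Mass of Mg in formula = 24.31 × 1 = 24.31 g/mol
Molar mass = 40.31 g/mol
% Mg = (24.31/40.31) × 100% = 60.31%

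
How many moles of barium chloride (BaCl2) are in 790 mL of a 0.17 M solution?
Moles = Molarity × Volume (L)
Moles = 0.17 M × 0.79 L = 0.1343 mol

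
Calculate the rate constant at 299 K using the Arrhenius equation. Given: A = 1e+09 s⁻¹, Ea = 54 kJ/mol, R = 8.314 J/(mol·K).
3.68e-01 s⁻¹

k = A·exp(-Ea/(R·T)) = 1e+09·exp(-54000/(8.314·299)) = 1e+09·exp(-21.7226) = 1e+09·3.6811e-10 = 3.68e-01 s⁻¹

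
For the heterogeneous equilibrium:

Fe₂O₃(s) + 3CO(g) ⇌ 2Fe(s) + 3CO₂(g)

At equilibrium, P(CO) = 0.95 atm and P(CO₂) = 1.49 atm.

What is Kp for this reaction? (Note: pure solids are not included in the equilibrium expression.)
K_p = 3.858

Solids (Fe₂O₃, Fe) are excluded.
Kp = P(CO₂)³/P(CO)³ = (1.49)³/(0.95)³ = 3.308/0.8574 = 3.858.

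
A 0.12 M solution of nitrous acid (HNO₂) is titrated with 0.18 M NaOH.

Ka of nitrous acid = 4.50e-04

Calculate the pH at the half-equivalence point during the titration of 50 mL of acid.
pH = pKa = 3.35

At the half-equivalence point, [HA] = [A⁻], so by Henderson–Hasselbalch pH = pKa + log(1) = pKa.
pKa = −log(4.50e-04) = 3.35.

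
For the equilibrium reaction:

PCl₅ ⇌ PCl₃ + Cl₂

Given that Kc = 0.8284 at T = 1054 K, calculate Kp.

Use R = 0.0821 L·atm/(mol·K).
K_p = 71.6843

Δn = (moles gaseous products) − (moles gaseous reactants) = 1
T = 1054 K; RT = 0.0821 × 1054 = 86.5334
Kp = Kc·(RT)^Δn = 0.8284 × (86.5334)^1 = 0.8284 × 86.5334 = 71.6843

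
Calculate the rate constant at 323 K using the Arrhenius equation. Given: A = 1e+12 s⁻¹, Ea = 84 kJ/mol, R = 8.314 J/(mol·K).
2.60e-02 s⁻¹

k = A·exp(-Ea/(R·T)) = 1e+12·exp(-84000/(8.314·323)) = 1e+12·exp(-31.2800) = 1e+12·2.6018e-14 = 2.60e-02 s⁻¹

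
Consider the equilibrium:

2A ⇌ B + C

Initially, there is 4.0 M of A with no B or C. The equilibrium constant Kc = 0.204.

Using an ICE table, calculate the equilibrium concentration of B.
[B] = 0.949 M

ICE: [A] = 4.0 − 2x, [B] = [C] = x.
Kc = x²/(4.0 − 2x)² = 0.204 ⇒ √Kc = x/(4.0 − 2x).
x = √0.204·4.0/(1 + 2√0.204) = 0.45166·4.0/1.9033 = 0.94921.
[B] = x = 0.949 M.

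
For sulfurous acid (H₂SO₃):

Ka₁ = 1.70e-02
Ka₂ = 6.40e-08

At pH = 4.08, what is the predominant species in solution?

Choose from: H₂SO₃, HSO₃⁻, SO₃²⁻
HSO₃⁻

pKa1 = 1.77, pKa2 = 7.19. Each pKa is the crossover between adjacent species; pH = 4.08 lies in the region where HSO₃⁻ predominates.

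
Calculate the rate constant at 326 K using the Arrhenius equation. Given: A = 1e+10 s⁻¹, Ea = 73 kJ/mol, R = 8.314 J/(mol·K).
2.01e-02 s⁻¹

k = A·exp(-Ea/(R·T)) = 1e+10·exp(-73000/(8.314·326)) = 1e+10·exp(-26.9337) = 1e+10·2.0085e-12 = 2.01e-02 s⁻¹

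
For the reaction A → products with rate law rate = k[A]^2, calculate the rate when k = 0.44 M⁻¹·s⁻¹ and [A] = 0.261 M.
0.02997 M/s

rate = k·[A]^2 = 0.44·(0.261)^2 = 0.44·0.068121 = 0.02997 M/s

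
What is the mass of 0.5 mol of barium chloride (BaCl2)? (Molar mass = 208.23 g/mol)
Mass = 0.5 mol × 208.23 g/mol = 104.1 g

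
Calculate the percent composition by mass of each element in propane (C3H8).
C: 81.72%, H: 18.29%

Molar mass of C3H8 = 44.09 g/mol
% C = (3 × 12.01) / 44.09 × 100% = 36.03 / 44.09 × 100% = 81.72%
% H = (8 × 1.008) / 44.09 × 100% = 8.064 / 44.09 × 100% = 18.29%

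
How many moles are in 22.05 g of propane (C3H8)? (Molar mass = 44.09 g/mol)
Moles = 22.05 g ÷ 44.09 g/mol = 0.5001 mol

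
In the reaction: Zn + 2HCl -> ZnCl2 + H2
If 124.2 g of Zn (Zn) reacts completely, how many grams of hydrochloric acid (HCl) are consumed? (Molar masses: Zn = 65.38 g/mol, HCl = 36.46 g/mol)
Moles of Zn = 124.2 g ÷ 65.38 g/mol = 1.89966 mol
Mole ratio: 2 mol HCl / 1 mol Zn
Moles of HCl = 1.89966 × (2/1) = 3.79933 mol
Mass of HCl = 3.79933 mol × 36.46 g/mol = 138.5 g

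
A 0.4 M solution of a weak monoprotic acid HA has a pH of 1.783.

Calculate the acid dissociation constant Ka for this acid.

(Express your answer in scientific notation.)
K_a = 7.08e-04

[H⁺] = 10^(−pH) = 10^(−1.783) = 1.648e-02 M. For HA ⇌ H⁺ + A⁻, Ka = x²/(C − x) = (1.648e-02)²/(0.4 − 1.648e-02) = 7.08e-04.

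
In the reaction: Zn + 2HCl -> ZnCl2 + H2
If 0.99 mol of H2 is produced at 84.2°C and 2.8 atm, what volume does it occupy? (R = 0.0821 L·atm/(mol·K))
T = 84.2°C + 273.15 = 357.35 K
V = nRT/P = (0.99 × 0.0821 × 357.35) / 2.8
V = 10.37 L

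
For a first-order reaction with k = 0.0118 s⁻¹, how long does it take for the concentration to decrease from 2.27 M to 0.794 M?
89.02 s

From ln[A] = ln[A]₀ - k·t: t = ln([A]₀/[A])/k = ln(2.27/0.794)/0.0118 = ln(2.8589)/0.0118 = 1.0505/0.0118 = 89.02 s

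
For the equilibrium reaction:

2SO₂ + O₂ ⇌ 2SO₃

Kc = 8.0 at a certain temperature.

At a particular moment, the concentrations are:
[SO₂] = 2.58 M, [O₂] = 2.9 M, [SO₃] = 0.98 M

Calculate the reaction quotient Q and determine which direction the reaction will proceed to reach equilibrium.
Q = 0.050, Q < K, reaction proceeds forward (toward products)

Q = ([SO₃]^2) / ([SO₂]^2 × [O₂])
  = ((0.98)^2) / ((2.58)^2·(2.9)) = 0.9604/19.304 = 0.04975
Since Q = 0.04975 < Kc = 8.0, the reaction proceeds forward (toward products) to reach equilibrium.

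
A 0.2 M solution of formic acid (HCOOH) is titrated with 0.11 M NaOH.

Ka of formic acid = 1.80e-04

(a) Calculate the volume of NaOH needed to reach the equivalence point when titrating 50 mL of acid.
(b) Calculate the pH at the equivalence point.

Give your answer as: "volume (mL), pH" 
V = 90.9 mL, pH = 8.30

(a) At equivalence: moles acid = moles base.
moles acid = 0.2 × 0.05 = 0.01 mol; V_NaOH = 0.01/0.11 = 0.09091 L = 90.9 mL.
(b) At equivalence, all acid → conjugate base A⁻ at [A⁻] = 0.01/0.1409 = 0.07097 M.
Kb = Kw/Ka = 1.0e-14/1.80e-04 = 5.556e-11; [OH⁻] = √(Kb·[A⁻]) = 1.986e-06; pOH = 5.70; pH = 14 − pOH = 8.30.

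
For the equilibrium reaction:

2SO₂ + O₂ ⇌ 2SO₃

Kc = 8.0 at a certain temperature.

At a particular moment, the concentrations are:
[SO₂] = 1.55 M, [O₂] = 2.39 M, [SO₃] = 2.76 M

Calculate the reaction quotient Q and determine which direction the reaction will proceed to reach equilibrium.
Q = 1.327, Q < K, reaction proceeds forward (toward products)

Q = ([SO₃]^2) / ([SO₂]^2 × [O₂])
  = ((2.76)^2) / ((1.55)^2·(2.39)) = 7.6176/5.742 = 1.327
Since Q = 1.327 < Kc = 8.0, the reaction proceeds forward (toward products) to reach equilibrium.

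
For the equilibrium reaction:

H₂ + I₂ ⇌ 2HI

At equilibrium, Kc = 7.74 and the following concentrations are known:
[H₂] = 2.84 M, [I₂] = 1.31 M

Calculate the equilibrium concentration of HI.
[HI] = 5.3662 M

Kc = ([HI]^2) / ([H₂] × [I₂]) = 7.74
[HI]^2 = Kc · (reactant terms)/(other product terms) = 7.74 · 3.7204 / 1 = 28.796
[HI] = (28.796)^(1/2) = 5.3662 M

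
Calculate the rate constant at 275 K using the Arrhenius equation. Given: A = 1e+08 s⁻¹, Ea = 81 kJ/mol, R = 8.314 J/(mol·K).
4.11e-08 s⁻¹

k = A·exp(-Ea/(R·T)) = 1e+08·exp(-81000/(8.314·275)) = 1e+08·exp(-35.4276) = 1e+08·4.1112e-16 = 4.11e-08 s⁻¹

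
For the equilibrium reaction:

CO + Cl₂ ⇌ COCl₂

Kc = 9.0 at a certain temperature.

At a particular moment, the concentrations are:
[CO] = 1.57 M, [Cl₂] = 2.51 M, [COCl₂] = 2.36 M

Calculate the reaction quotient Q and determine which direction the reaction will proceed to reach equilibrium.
Q = 0.599, Q < K, reaction proceeds forward (toward products)

Q = ([COCl₂]) / ([CO] × [Cl₂])
  = ((2.36)) / ((1.57)·(2.51)) = 2.36/3.9407 = 0.5989
Since Q = 0.5989 < Kc = 9.0, the reaction proceeds forward (toward products) to reach equilibrium.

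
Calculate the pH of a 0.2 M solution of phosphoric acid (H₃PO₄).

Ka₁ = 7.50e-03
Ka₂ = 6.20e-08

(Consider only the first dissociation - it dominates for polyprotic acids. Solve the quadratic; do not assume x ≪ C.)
pH = 1.45

x² + Ka₁·x − Ka₁·C = 0 with Ka₁ = 7.50e-03, C = 0.2.
x = (−Ka₁ + √(Ka₁² + 4·Ka₁·C))/2 = 3.5161e-02 M, so pH = 1.45.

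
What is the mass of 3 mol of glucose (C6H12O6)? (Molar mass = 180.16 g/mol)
Mass = 3 mol × 180.16 g/mol = 540.5 g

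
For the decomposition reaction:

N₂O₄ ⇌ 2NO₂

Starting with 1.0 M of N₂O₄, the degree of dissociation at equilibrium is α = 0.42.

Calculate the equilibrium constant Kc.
K_c = 1.2166

x = α·[A]₀ = 0.42 × 1.0 = 0.42 M dissociated.
At eq: [N₂O₄] = 1.0 − 0.42 = 0.58 M; [NO₂] = 2x = 0.84 M.
Kc = [NO₂]²/[N₂O₄] = (0.84)²/0.58 = 1.217.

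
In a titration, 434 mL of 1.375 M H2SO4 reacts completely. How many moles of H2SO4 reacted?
Moles = Molarity × Volume (L)
Moles = 1.375 M × 0.434 L = 0.5968 mol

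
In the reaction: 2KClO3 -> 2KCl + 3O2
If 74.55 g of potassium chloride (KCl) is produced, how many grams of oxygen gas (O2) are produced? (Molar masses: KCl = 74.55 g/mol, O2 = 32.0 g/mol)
Moles of KCl = 74.55 g ÷ 74.55 g/mol = 1 mol
Mole ratio: 3 mol O2 / 2 mol KCl
Moles of O2 = 1 × (3/2) = 1.5 mol
Mass of O2 = 1.5 mol × 32.0 g/mol = 48 g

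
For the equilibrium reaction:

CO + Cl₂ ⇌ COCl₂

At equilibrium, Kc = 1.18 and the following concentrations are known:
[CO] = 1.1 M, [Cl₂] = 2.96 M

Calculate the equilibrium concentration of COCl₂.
[COCl₂] = 3.8421 M

Kc = ([COCl₂]) / ([CO] × [Cl₂]) = 1.18
[COCl₂]^1 = Kc · (reactant terms)/(other product terms) = 1.18 · 3.256 / 1 = 3.8421
[COCl₂] = 3.8421 M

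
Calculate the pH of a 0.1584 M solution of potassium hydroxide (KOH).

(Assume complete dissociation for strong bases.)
pH = 13.20

[OH⁻] = 0.1584 M for strong base. pOH = -log[OH⁻] = 0.80, pH = 14 - pOH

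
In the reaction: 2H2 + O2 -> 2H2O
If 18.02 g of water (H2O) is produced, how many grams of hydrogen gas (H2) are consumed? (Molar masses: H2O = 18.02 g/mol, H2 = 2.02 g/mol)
Moles of H2O = 18.02 g ÷ 18.02 g/mol = 1 mol
Mole ratio: 2 mol H2 / 2 mol H2O
Moles of H2 = 1 × (2/2) = 1 mol
Mass of H2 = 1 mol × 2.02 g/mol = 2.02 g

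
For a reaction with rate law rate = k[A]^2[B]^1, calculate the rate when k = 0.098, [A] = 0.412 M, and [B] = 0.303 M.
0.00504 M/s

rate = k·[A]^2·[B]^1 = 0.098·(0.412)^2·(0.303)^1 = 0.098·0.169744·0.303 = 0.00504 M/s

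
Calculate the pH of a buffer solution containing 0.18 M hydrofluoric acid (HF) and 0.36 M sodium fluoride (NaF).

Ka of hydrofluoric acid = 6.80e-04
pH = 3.47

pKa = -log(6.80e-04) = 3.17. pH = pKa + log([A⁻]/[HA]) = 3.17 + log(0.36/0.18)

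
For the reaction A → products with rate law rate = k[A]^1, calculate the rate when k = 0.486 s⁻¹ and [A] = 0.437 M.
0.2124 M/s

rate = k·[A]^1 = 0.486·(0.437)^1 = 0.486·0.437 = 0.2124 M/s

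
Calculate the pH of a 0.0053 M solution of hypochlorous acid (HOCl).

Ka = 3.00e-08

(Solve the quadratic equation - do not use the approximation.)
pH = 4.90

x² + Ka×x - Ka×C = 0. Using quadratic formula: [H⁺] = 1.2595e-05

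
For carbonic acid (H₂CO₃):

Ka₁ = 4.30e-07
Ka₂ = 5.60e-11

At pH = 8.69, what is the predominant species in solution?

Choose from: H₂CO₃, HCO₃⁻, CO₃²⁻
HCO₃⁻

pKa1 = 6.37, pKa2 = 10.25. Each pKa is the crossover between adjacent species; pH = 8.69 lies in the region where HCO₃⁻ predominates.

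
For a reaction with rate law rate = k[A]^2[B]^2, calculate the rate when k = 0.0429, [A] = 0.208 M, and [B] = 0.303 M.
0.0001704 M/s

rate = k·[A]^2·[B]^2 = 0.0429·(0.208)^2·(0.303)^2 = 0.0429·0.043264·0.091809 = 0.0001704 M/s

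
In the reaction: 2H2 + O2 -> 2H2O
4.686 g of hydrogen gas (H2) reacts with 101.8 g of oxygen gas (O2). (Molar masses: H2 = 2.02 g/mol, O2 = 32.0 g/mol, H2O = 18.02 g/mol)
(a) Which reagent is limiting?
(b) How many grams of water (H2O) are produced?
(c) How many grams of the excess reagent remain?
(a) H2, (b) 41.8 g, (c) 64.68 g

Moles of H2 = 4.686 g ÷ 2.02 g/mol = 2.3198 mol
Moles of O2 = 101.8 g ÷ 32.0 g/mol = 3.18125 mol
Moles ÷ coefficient: H2: 2.3198/2 = 1.16, O2: 3.18125/1 = 3.181
(a) H2 has the smaller value, so H2 is the limiting reagent.
(b) Moles of H2O = 2.3198 mol H2 × (2/2) = 2.3198 mol; mass = 2.3198 mol × 18.02 g/mol = 41.8 g
(c) O2 consumed = 2.3198 × (1/2) = 1.1599 mol; remaining = 3.18125 − 1.1599 = 2.02135 mol; mass = 2.02135 mol × 32.0 g/mol = 64.68 g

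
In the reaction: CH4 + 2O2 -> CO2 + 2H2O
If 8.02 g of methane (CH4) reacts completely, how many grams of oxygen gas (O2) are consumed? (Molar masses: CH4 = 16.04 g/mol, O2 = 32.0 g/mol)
Moles of CH4 = 8.02 g ÷ 16.04 g/mol = 0.5 mol
Mole ratio: 2 mol O2 / 1 mol CH4
Moles of O2 = 0.5 × (2/1) = 1 mol
Mass of O2 = 1 mol × 32.0 g/mol = 32 g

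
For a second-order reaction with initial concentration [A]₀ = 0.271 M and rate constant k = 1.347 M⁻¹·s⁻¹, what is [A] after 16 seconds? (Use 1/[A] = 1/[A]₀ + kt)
0.0396 M

1/[A] = 1/[A]₀ + k·t = 1/0.271 + (1.347)·(16) = 3.6900 + 21.5520 = 25.2420
[A] = 1/25.2420 = 0.0396 M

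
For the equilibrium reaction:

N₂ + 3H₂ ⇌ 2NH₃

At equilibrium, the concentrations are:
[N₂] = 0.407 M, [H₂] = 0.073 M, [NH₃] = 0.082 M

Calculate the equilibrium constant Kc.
K_c = 42.4683

Kc = ([NH₃]^2) / ([N₂] × [H₂]^3)
   = ((0.082)^2) / ((0.407)·(0.073)^3)
   = 0.006724 / 0.00015833 = 42.4683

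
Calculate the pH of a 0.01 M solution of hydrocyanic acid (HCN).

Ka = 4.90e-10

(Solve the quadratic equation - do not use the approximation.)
pH = 5.65

x² + Ka×x - Ka×C = 0. Using quadratic formula: [H⁺] = 2.2133e-06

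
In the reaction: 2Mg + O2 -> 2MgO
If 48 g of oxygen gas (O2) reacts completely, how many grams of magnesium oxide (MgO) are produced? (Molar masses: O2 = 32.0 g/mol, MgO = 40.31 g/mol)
Moles of O2 = 48 g ÷ 32.0 g/mol = 1.5 mol
Mole ratio: 2 mol MgO / 1 mol O2
Moles of MgO = 1.5 × (2/1) = 3 mol
Mass of MgO = 3 mol × 40.31 g/mol = 120.9 g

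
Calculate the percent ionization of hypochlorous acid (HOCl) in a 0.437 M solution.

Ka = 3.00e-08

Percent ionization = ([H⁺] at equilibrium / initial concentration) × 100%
Percent ionization = 0.0262%

Let x = [H⁺]. Ka = x²/(C - x) ⇒ x² + (3.00e-08)x - (3.00e-08)(0.437) = 0. x = 1.1448e-04. Percent = (1.1448e-04/0.437) × 100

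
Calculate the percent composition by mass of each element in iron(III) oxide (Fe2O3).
Fe: 69.94%, O: 30.06%

Molar mass of Fe2O3 = 159.7 g/mol
% Fe = (2 × 55.85) / 159.7 × 100% = 111.7 / 159.7 × 100% = 69.94%
% O = (3 × 16.0) / 159.7 × 100% = 48 / 159.7 × 100% = 30.06%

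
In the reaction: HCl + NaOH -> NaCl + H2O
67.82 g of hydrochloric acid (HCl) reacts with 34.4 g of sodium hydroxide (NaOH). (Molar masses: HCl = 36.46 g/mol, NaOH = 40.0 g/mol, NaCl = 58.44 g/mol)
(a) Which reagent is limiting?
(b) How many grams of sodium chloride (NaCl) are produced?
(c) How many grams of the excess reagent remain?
(a) NaOH, (b) 50.26 g, (c) 36.46 g

Moles of HCl = 67.82 g ÷ 36.46 g/mol = 1.86012 mol
Moles of NaOH = 34.4 g ÷ 40.0 g/mol = 0.86 mol
Moles ÷ coefficient: HCl: 1.86012/1 = 1.86, NaOH: 0.86/1 = 0.86
(a) NaOH has the smaller value, so NaOH is the limiting reagent.
(b) Moles of NaCl = 0.86 mol NaOH × (1/1) = 0.86 mol; mass = 0.86 mol × 58.44 g/mol = 50.26 g
(c) HCl consumed = 0.86 × (1/1) = 0.86 mol; remaining = 1.86012 − 0.86 = 1.00012 mol; mass = 1.00012 mol × 36.46 g/mol = 36.46 g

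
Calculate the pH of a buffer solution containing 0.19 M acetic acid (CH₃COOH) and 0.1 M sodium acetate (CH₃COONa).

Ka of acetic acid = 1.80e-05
pH = 4.47

pKa = -log(1.80e-05) = 4.74. pH = pKa + log([A⁻]/[HA]) = 4.74 + log(0.1/0.19)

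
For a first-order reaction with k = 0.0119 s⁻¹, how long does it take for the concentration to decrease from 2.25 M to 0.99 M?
68.99 s

From ln[A] = ln[A]₀ - k·t: t = ln([A]₀/[A])/k = ln(2.25/0.99)/0.0119 = ln(2.2727)/0.0119 = 0.8210/0.0119 = 68.99 s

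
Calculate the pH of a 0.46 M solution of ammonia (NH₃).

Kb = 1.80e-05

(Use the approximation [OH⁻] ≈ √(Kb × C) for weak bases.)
pH = 11.46

[OH⁻] = √(Kb × C) = √(1.80e-05 × 0.46) = 2.8775e-03. pOH = 2.54, pH = 14 - pOH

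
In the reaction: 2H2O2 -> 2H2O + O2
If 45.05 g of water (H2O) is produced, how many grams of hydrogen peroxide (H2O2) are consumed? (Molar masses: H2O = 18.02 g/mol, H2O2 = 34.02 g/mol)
Moles of H2O = 45.05 g ÷ 18.02 g/mol = 2.5 mol
Mole ratio: 2 mol H2O2 / 2 mol H2O
Moles of H2O2 = 2.5 × (2/2) = 2.5 mol
Mass of H2O2 = 2.5 mol × 34.02 g/mol = 85.05 g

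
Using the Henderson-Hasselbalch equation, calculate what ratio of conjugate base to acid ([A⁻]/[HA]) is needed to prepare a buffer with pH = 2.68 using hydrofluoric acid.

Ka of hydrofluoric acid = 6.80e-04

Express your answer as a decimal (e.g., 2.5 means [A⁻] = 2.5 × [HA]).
[A⁻]/[HA] = 0.325

pKa = −log(6.80e-04) = 3.1675. pH = pKa + log([A⁻]/[HA]). 2.68 = 3.1675 + log(ratio). log(ratio) = 2.68 − 3.1675 = -0.4875. ratio = 10^(-0.4875) = 0.325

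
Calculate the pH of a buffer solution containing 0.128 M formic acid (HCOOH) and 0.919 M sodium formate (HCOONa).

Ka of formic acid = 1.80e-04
pH = 4.60

pKa = -log(1.80e-04) = 3.74. pH = pKa + log([A⁻]/[HA]) = 3.74 + log(0.919/0.128)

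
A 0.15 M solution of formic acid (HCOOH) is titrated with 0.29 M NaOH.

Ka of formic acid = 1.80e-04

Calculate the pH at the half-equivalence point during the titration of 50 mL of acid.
pH = pKa = 3.74

At the half-equivalence point, [HA] = [A⁻], so by Henderson–Hasselbalch pH = pKa + log(1) = pKa.
pKa = −log(1.80e-04) = 3.74.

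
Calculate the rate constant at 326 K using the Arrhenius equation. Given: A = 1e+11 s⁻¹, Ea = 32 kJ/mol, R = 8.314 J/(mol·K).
7.46e+05 s⁻¹

k = A·exp(-Ea/(R·T)) = 1e+11·exp(-32000/(8.314·326)) = 1e+11·exp(-11.8065) = 1e+11·7.4557e-06 = 7.46e+05 s⁻¹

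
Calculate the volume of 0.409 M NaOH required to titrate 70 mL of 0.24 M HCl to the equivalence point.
V_{base} = 41.1 mL

At equivalence: moles acid = moles base.
moles HCl = 0.24 M × 0.07 L = 0.0168 mol
V_NaOH = 0.0168 mol ÷ 0.409 M = 0.04108 L = 41.1 mL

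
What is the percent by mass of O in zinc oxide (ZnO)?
Mass of O in formula = 16.0 × 1 = 16 g/mol
Molar mass = 81.38 g/mol
% O = (16/81.38) × 100% = 19.66%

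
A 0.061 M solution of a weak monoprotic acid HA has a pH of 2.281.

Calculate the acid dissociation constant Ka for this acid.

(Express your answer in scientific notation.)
K_a = 4.92e-04

[H⁺] = 10^(−pH) = 10^(−2.281) = 5.236e-03 M. For HA ⇌ H⁺ + A⁻, Ka = x²/(C − x) = (5.236e-03)²/(0.061 − 5.236e-03) = 4.92e-04.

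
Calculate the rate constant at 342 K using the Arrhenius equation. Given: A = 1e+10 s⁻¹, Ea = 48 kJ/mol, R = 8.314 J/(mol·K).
4.66e+02 s⁻¹

k = A·exp(-Ea/(R·T)) = 1e+10·exp(-48000/(8.314·342)) = 1e+10·exp(-16.8813) = 1e+10·4.6618e-08 = 4.66e+02 s⁻¹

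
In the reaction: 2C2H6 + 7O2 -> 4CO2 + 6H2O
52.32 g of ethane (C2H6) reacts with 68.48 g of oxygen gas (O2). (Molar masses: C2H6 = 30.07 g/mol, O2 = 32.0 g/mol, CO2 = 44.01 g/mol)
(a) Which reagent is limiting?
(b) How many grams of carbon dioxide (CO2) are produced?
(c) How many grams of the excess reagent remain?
(a) O2, (b) 53.82 g, (c) 33.93 g

Moles of C2H6 = 52.32 g ÷ 30.07 g/mol = 1.73994 mol
Moles of O2 = 68.48 g ÷ 32.0 g/mol = 2.14 mol
Moles ÷ coefficient: C2H6: 1.73994/2 = 0.87, O2: 2.14/7 = 0.3057
(a) O2 has the smaller value, so O2 is the limiting reagent.
(b) Moles of CO2 = 2.14 mol O2 × (4/7) = 1.22286 mol; mass = 1.22286 mol × 44.01 g/mol = 53.82 g
(c) C2H6 consumed = 2.14 × (2/7) = 0.611429 mol; remaining = 1.73994 − 0.611429 = 1.12851 mol; mass = 1.12851 mol × 30.07 g/mol = 33.93 g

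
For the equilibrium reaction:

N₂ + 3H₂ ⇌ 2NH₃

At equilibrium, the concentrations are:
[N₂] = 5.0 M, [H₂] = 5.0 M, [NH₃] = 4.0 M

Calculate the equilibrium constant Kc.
K_c = 0.0256

Kc = ([NH₃]^2) / ([N₂] × [H₂]^3)
   = ((4.0)^2) / ((5.0)·(5.0)^3)
   = 16 / 625 = 0.0256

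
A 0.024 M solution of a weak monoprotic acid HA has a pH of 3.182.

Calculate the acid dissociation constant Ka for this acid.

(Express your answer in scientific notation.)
K_a = 1.85e-05

[H⁺] = 10^(−pH) = 10^(−3.182) = 6.577e-04 M. For HA ⇌ H⁺ + A⁻, Ka = x²/(C − x) = (6.577e-04)²/(0.024 − 6.577e-04) = 1.85e-05.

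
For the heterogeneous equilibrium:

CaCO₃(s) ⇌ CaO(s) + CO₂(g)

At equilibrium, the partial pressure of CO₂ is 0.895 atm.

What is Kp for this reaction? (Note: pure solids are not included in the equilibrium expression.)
K_p = 0.895

Solids (CaCO₃, CaO) have activity 1 and are excluded.
Kp = P(CO₂) = 0.895.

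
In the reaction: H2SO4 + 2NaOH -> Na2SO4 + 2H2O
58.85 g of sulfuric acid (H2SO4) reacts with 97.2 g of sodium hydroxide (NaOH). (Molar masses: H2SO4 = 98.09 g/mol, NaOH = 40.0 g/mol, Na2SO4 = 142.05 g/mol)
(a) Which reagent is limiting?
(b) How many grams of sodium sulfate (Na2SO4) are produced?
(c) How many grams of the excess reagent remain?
(a) H2SO4, (b) 85.22 g, (c) 49.2 g

Moles of H2SO4 = 58.85 g ÷ 98.09 g/mol = 0.599959 mol
Moles of NaOH = 97.2 g ÷ 40.0 g/mol = 2.43 mol
Moles ÷ coefficient: H2SO4: 0.599959/1 = 0.6, NaOH: 2.43/2 = 1.215
(a) H2SO4 has the smaller value, so H2SO4 is the limiting reagent.
(b) Moles of Na2SO4 = 0.599959 mol H2SO4 × (1/1) = 0.599959 mol; mass = 0.599959 mol × 142.05 g/mol = 85.22 g
(c) NaOH consumed = 0.599959 × (2/1) = 1.19992 mol; remaining = 2.43 − 1.19992 = 1.23008 mol; mass = 1.23008 mol × 40.0 g/mol = 49.2 g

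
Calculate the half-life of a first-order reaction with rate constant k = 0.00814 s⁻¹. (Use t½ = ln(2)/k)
85.15 s

t½ = ln(2)/k = 0.6931/0.00814 = 85.15 s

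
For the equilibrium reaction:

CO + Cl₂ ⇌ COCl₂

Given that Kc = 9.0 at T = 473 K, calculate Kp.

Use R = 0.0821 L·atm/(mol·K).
K_p = 0.2318

Δn = (moles gaseous products) − (moles gaseous reactants) = -1
T = 473 K; RT = 0.0821 × 473 = 38.8333
Kp = Kc·(RT)^Δn = 9.0 × (38.8333)^-1 = 9.0 × 0.0257511 = 0.2318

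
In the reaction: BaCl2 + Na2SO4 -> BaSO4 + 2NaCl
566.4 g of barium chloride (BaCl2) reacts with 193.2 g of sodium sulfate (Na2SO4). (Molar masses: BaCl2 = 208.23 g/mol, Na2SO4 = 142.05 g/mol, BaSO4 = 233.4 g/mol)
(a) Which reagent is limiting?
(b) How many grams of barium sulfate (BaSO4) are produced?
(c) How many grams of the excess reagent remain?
(a) Na2SO4, (b) 317.4 g, (c) 283.2 g

Moles of BaCl2 = 566.4 g ÷ 208.23 g/mol = 2.72007 mol
Moles of Na2SO4 = 193.2 g ÷ 142.05 g/mol = 1.36008 mol
Moles ÷ coefficient: BaCl2: 2.72007/1 = 2.72, Na2SO4: 1.36008/1 = 1.36
(a) Na2SO4 has the smaller value, so Na2SO4 is the limiting reagent.
(b) Moles of BaSO4 = 1.36008 mol Na2SO4 × (1/1) = 1.36008 mol; mass = 1.36008 mol × 233.4 g/mol = 317.4 g
(c) BaCl2 consumed = 1.36008 × (1/1) = 1.36008 mol; remaining = 2.72007 − 1.36008 = 1.35998 mol; mass = 1.35998 mol × 208.23 g/mol = 283.2 g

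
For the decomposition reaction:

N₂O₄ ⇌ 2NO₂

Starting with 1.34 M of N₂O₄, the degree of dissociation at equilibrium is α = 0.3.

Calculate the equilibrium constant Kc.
K_c = 0.6891

x = α·[A]₀ = 0.3 × 1.34 = 0.402 M dissociated.
At eq: [N₂O₄] = 1.34 − 0.402 = 0.938 M; [NO₂] = 2x = 0.804 M.
Kc = [NO₂]²/[N₂O₄] = (0.804)²/0.938 = 0.6891.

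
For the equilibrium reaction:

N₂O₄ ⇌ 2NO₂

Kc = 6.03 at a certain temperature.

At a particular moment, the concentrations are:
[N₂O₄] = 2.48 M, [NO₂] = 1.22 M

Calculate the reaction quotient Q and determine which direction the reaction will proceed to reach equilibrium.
Q = 0.600, Q < K, reaction proceeds forward (toward products)

Q = ([NO₂]^2) / ([N₂O₄])
  = ((1.22)^2) / ((2.48)) = 1.4884/2.48 = 0.6002
Since Q = 0.6002 < Kc = 6.03, the reaction proceeds forward (toward products) to reach equilibrium.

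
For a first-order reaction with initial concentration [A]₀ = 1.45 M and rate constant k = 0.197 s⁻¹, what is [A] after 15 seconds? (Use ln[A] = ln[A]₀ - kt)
0.0755 M

ln[A] = ln[A]₀ - k·t = ln(1.45) - (0.197)·(15) = 0.3716 - 2.9550 = -2.5834
[A] = e^(-2.5834) = 0.0755 M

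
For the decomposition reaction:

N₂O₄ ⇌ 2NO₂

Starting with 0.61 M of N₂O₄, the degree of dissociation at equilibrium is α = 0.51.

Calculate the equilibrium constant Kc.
K_c = 1.2952

x = α·[A]₀ = 0.51 × 0.61 = 0.3111 M dissociated.
At eq: [N₂O₄] = 0.61 − 0.3111 = 0.2989 M; [NO₂] = 2x = 0.6222 M.
Kc = [NO₂]²/[N₂O₄] = (0.6222)²/0.2989 = 1.295.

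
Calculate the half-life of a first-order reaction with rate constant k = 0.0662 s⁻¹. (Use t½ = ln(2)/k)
10.47 s

t½ = ln(2)/k = 0.6931/0.0662 = 10.47 s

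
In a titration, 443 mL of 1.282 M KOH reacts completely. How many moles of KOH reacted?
Moles = Molarity × Volume (L)
Moles = 1.282 M × 0.443 L = 0.5679 mol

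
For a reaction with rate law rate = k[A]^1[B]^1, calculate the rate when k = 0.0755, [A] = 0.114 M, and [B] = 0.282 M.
0.002427 M/s

rate = k·[A]^1·[B]^1 = 0.0755·(0.114)^1·(0.282)^1 = 0.0755·0.114·0.282 = 0.002427 M/s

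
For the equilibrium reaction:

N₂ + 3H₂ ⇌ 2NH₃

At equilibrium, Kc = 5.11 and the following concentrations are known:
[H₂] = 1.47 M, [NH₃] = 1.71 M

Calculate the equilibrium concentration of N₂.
[N₂] = 0.1801 M

Kc = ([NH₃]^2) / ([N₂] × [H₂]^3) = 5.11
[N₂]^1 = (product terms)/(Kc · other reactant terms) = 2.9241 / (5.11 · 3.1765) = 0.18014
[N₂] = 0.1801 M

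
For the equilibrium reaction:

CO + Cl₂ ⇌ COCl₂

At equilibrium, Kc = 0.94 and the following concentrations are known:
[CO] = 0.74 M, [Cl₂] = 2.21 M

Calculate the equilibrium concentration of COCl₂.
[COCl₂] = 1.5373 M

Kc = ([COCl₂]) / ([CO] × [Cl₂]) = 0.94
[COCl₂]^1 = Kc · (reactant terms)/(other product terms) = 0.94 · 1.6354 / 1 = 1.5373
[COCl₂] = 1.5373 M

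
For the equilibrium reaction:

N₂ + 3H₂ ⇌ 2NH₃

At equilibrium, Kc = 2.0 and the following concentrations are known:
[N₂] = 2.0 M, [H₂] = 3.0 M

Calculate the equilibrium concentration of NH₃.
[NH₃] = 10.3923 M

Kc = ([NH₃]^2) / ([N₂] × [H₂]^3) = 2.0
[NH₃]^2 = Kc · (reactant terms)/(other product terms) = 2.0 · 54 / 1 = 108
[NH₃] = (108)^(1/2) = 10.3923 M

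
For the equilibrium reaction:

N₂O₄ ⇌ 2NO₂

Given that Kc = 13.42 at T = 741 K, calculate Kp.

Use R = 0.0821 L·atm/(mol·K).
K_p = 816.4205

Δn = (moles gaseous products) − (moles gaseous reactants) = 1
T = 741 K; RT = 0.0821 × 741 = 60.8361
Kp = Kc·(RT)^Δn = 13.42 × (60.8361)^1 = 13.42 × 60.8361 = 816.4205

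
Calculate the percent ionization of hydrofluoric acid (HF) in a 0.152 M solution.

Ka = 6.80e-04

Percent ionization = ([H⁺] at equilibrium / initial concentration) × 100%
Percent ionization = 6.47%

Let x = [H⁺]. Ka = x²/(C - x) ⇒ x² + (6.80e-04)x - (6.80e-04)(0.152) = 0. x = 9.8323e-03. Percent = (9.8323e-03/0.152) × 100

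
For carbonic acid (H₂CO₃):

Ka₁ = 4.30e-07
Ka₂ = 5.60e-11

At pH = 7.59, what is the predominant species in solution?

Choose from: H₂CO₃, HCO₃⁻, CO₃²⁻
HCO₃⁻

pKa1 = 6.37, pKa2 = 10.25. Each pKa is the crossover between adjacent species; pH = 7.59 lies in the region where HCO₃⁻ predominates.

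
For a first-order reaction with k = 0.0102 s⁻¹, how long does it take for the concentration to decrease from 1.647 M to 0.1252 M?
252.63 s

From ln[A] = ln[A]₀ - k·t: t = ln([A]₀/[A])/k = ln(1.647/0.1252)/0.0102 = ln(13.1550)/0.0102 = 2.5768/0.0102 = 252.63 s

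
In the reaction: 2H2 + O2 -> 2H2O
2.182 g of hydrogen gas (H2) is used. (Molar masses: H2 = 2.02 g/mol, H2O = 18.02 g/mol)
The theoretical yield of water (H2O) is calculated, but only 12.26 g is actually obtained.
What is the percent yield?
Moles of H2 = 2.182 g ÷ 2.02 g/mol = 1.0802 mol
Mole ratio: 2 mol H2O / 2 mol H2
Moles of H2O = 1.0802 × (2/2) = 1.0802 mol
Theoretical yield = 1.0802 mol × 18.02 g/mol = 19.465 g
Actual yield = 12.26 g
Percent yield = (12.26 / 19.465) × 100% = 63.0%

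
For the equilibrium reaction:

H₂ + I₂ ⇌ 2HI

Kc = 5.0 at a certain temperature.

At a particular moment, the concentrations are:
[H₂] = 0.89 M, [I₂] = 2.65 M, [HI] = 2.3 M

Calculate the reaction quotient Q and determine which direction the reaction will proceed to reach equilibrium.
Q = 2.243, Q < K, reaction proceeds forward (toward products)

Q = ([HI]^2) / ([H₂] × [I₂])
  = ((2.3)^2) / ((0.89)·(2.65)) = 5.29/2.3585 = 2.243
Since Q = 2.243 < Kc = 5.0, the reaction proceeds forward (toward products) to reach equilibrium.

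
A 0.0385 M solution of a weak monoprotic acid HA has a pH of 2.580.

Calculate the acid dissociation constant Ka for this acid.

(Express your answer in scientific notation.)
K_a = 1.93e-04

[H⁺] = 10^(−pH) = 10^(−2.580) = 2.630e-03 M. For HA ⇌ H⁺ + A⁻, Ka = x²/(C − x) = (2.630e-03)²/(0.0385 − 2.630e-03) = 1.93e-04.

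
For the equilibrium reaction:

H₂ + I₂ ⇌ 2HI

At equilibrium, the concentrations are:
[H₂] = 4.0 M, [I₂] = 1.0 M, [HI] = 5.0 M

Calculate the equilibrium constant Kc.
K_c = 6.2500

Kc = ([HI]^2) / ([H₂] × [I₂])
   = ((5.0)^2) / ((4.0)·(1.0))
   = 25 / 4 = 6.2500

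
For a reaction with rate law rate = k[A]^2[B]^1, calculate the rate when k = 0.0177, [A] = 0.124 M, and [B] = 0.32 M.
8.709e-05 M/s

rate = k·[A]^2·[B]^1 = 0.0177·(0.124)^2·(0.32)^1 = 0.0177·0.015376·0.32 = 8.709e-05 M/s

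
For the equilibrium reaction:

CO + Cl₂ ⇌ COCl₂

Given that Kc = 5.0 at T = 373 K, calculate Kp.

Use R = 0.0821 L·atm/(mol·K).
K_p = 0.1633

Δn = (moles gaseous products) − (moles gaseous reactants) = -1
T = 373 K; RT = 0.0821 × 373 = 30.6233
Kp = Kc·(RT)^Δn = 5.0 × (30.6233)^-1 = 5.0 × 0.0326549 = 0.1633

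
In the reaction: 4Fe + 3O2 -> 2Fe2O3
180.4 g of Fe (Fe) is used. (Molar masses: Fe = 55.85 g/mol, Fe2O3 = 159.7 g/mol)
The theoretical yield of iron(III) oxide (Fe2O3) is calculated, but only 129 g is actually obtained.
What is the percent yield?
Moles of Fe = 180.4 g ÷ 55.85 g/mol = 3.23008 mol
Mole ratio: 2 mol Fe2O3 / 4 mol Fe
Moles of Fe2O3 = 3.23008 × (2/4) = 1.61504 mol
Theoretical yield = 1.61504 mol × 159.7 g/mol = 257.92 g
Actual yield = 129 g
Percent yield = (129 / 257.92) × 100% = 50.0%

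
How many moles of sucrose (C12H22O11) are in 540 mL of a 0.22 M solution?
Moles = Molarity × Volume (L)
Moles = 0.22 M × 0.54 L = 0.1188 mol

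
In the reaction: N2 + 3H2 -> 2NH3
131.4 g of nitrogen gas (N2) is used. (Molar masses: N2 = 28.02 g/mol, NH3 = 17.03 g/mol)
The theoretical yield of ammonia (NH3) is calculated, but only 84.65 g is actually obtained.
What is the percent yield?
Moles of N2 = 131.4 g ÷ 28.02 g/mol = 4.68951 mol
Mole ratio: 2 mol NH3 / 1 mol N2
Moles of NH3 = 4.68951 × (2/1) = 9.37901 mol
Theoretical yield = 9.37901 mol × 17.03 g/mol = 159.72 g
Actual yield = 84.65 g
Percent yield = (84.65 / 159.72) × 100% = 53.0%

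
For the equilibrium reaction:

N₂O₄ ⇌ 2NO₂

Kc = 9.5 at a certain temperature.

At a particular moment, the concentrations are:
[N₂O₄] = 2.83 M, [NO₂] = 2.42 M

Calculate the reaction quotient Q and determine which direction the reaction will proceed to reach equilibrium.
Q = 2.069, Q < K, reaction proceeds forward (toward products)

Q = ([NO₂]^2) / ([N₂O₄])
  = ((2.42)^2) / ((2.83)) = 5.8564/2.83 = 2.069
Since Q = 2.069 < Kc = 9.5, the reaction proceeds forward (toward products) to reach equilibrium.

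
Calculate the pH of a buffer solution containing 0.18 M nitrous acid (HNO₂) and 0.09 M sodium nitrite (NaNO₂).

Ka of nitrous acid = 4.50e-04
pH = 3.05

pKa = -log(4.50e-04) = 3.35. pH = pKa + log([A⁻]/[HA]) = 3.35 + log(0.09/0.18)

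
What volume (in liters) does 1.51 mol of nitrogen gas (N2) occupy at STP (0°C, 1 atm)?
At STP, 1 mol of gas occupies 22.4 L
Volume = 1.51 mol × 22.4 L/mol = 33.82 L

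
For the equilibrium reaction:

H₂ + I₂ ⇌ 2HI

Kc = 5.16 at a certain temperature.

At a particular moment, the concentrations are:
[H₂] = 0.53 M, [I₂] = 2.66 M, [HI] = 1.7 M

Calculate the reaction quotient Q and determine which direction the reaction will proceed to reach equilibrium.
Q = 2.050, Q < K, reaction proceeds forward (toward products)

Q = ([HI]^2) / ([H₂] × [I₂])
  = ((1.7)^2) / ((0.53)·(2.66)) = 2.89/1.4098 = 2.05
Since Q = 2.05 < Kc = 5.16, the reaction proceeds forward (toward products) to reach equilibrium.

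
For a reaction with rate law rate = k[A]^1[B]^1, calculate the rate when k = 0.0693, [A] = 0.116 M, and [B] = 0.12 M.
0.0009647 M/s

rate = k·[A]^1·[B]^1 = 0.0693·(0.116)^1·(0.12)^1 = 0.0693·0.116·0.12 = 0.0009647 M/s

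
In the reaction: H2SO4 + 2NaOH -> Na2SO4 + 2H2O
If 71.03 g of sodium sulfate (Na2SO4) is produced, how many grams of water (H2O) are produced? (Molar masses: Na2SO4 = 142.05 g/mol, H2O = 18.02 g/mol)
Moles of Na2SO4 = 71.03 g ÷ 142.05 g/mol = 0.500035 mol
Mole ratio: 2 mol H2O / 1 mol Na2SO4
Moles of H2O = 0.500035 × (2/1) = 1.00007 mol
Mass of H2O = 1.00007 mol × 18.02 g/mol = 18.02 g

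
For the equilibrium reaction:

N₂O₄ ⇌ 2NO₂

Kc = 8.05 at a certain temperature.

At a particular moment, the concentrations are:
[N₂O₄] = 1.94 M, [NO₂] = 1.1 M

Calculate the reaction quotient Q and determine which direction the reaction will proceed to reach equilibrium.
Q = 0.624, Q < K, reaction proceeds forward (toward products)

Q = ([NO₂]^2) / ([N₂O₄])
  = ((1.1)^2) / ((1.94)) = 1.21/1.94 = 0.6237
Since Q = 0.6237 < Kc = 8.05, the reaction proceeds forward (toward products) to reach equilibrium.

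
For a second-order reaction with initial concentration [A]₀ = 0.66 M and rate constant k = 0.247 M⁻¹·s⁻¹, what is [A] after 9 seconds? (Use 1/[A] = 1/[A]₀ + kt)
0.2675 M

1/[A] = 1/[A]₀ + k·t = 1/0.66 + (0.247)·(9) = 1.5152 + 2.2230 = 3.7382
[A] = 1/3.7382 = 0.2675 M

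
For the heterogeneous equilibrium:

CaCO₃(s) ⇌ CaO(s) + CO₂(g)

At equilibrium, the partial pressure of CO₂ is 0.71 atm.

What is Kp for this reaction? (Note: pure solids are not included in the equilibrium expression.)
K_p = 0.71

Solids (CaCO₃, CaO) have activity 1 and are excluded.
Kp = P(CO₂) = 0.71.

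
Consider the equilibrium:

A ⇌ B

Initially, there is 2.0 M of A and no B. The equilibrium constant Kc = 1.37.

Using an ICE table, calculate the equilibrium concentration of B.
[B] = 1.156 M

ICE: [A] = 2.0 − x, [B] = x.
Kc = x/(2.0 − x) = 1.37 ⇒ x = 1.37·2.0/(1 + 1.37) = 2.74/2.37 = 1.156.
[B] = x = 1.156 M.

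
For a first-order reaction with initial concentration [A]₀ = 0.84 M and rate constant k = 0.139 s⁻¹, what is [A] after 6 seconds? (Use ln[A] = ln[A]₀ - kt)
0.3648 M

ln[A] = ln[A]₀ - k·t = ln(0.84) - (0.139)·(6) = -0.1744 - 0.8340 = -1.0084
[A] = e^(-1.0084) = 0.3648 M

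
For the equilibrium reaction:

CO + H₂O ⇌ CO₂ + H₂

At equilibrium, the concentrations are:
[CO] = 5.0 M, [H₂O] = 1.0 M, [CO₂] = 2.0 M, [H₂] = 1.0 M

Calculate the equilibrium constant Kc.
K_c = 0.4000

Kc = ([CO₂] × [H₂]) / ([CO] × [H₂O])
   = ((2.0)·(1.0)) / ((5.0)·(1.0))
   = 2 / 5 = 0.4000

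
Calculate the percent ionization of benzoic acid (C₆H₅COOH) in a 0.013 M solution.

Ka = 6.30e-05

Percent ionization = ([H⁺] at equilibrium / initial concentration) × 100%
Percent ionization = 6.72%

Let x = [H⁺]. Ka = x²/(C - x) ⇒ x² + (6.30e-05)x - (6.30e-05)(0.013) = 0. x = 8.7403e-04. Percent = (8.7403e-04/0.013) × 100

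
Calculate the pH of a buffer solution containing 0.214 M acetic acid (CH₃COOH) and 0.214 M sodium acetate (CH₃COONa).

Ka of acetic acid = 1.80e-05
pH = 4.74

pKa = -log(1.80e-05) = 4.74. pH = pKa + log([A⁻]/[HA]) = 4.74 + log(0.214/0.214)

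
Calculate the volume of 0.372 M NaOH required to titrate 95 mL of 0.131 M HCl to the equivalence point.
V_{base} = 33.5 mL

At equivalence: moles acid = moles base.
moles HCl = 0.131 M × 0.095 L = 0.012445 mol
V_NaOH = 0.012445 mol ÷ 0.372 M = 0.03345 L = 33.5 mL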